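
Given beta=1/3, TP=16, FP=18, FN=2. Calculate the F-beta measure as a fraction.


P = TP/(TP+FP) = 16/34 = 8/17
R = TP/(TP+FN) = 16/18 = 8/9
beta^2 = 1/3^2 = 1/9
(1 + beta^2) = 10/9
Numerator = (1+beta^2)*P*R = 640/1377
Denominator = beta^2*P + R = 8/153 + 8/9 = 16/17
F_beta = 40/81

40/81


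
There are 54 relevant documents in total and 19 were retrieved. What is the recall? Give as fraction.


Recall = retrieved_relevant / total_relevant
= 19 / 54
= 19 / (19 + 35)
= 19/54

19/54


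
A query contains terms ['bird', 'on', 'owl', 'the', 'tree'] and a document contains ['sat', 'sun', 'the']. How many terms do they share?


Query terms: ['bird', 'on', 'owl', 'the', 'tree']
Document terms: ['sat', 'sun', 'the']
Common terms: ['the']
Overlap count = 1

1


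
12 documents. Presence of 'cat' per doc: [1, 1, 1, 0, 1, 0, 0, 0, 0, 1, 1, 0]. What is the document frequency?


Checking each document for 'cat':
Doc 1: present
Doc 2: present
Doc 3: present
Doc 4: absent
Doc 5: present
Doc 6: absent
Doc 7: absent
Doc 8: absent
Doc 9: absent
Doc 10: present
Doc 11: present
Doc 12: absent
df = sum of presences = 1 + 1 + 1 + 0 + 1 + 0 + 0 + 0 + 0 + 1 + 1 + 0 = 6

6


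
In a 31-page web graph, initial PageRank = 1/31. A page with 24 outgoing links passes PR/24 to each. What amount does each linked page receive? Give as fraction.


Initial PR = 1/31 = 1/31
Outlinks = 24
Contribution per link = PR / outlinks
= 1/31 / 24
= 1/744

1/744


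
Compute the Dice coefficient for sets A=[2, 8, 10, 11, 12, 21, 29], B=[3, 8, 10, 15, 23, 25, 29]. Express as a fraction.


A intersect B = [8, 10, 29]
|A intersect B| = 3
|A| = 7, |B| = 7
Dice = 2*3 / (7+7)
= 6 / 14 = 3/7

3/7


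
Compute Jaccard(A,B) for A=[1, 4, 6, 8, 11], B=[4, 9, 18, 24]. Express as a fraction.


A intersect B = [4]
|A intersect B| = 1
A union B = [1, 4, 6, 8, 9, 11, 18, 24]
|A union B| = 8
Jaccard = 1/8 = 1/8

1/8


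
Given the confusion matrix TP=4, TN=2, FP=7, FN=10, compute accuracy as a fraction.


Accuracy = (TP + TN) / (TP + TN + FP + FN)
TP + TN = 4 + 2 = 6
Total = 4 + 2 + 7 + 10 = 23
Accuracy = 6 / 23 = 6/23

6/23


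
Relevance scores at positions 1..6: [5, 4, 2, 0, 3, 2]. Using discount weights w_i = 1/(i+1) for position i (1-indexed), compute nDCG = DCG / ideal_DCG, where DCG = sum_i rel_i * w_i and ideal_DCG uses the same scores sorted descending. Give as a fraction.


Position discount weights w_i = 1/(i+1) for i=1..6:
Weights = [1/2, 1/3, 1/4, 1/5, 1/6, 1/7]
Actual relevance: [5, 4, 2, 0, 3, 2]
DCG = 5/2 + 4/3 + 2/4 + 0/5 + 3/6 + 2/7 = 215/42
Ideal relevance (sorted desc): [5, 4, 3, 2, 2, 0]
Ideal DCG = 5/2 + 4/3 + 3/4 + 2/5 + 2/6 + 0/7 = 319/60
nDCG = DCG / ideal_DCG = 215/42 / 319/60 = 2150/2233

2150/2233


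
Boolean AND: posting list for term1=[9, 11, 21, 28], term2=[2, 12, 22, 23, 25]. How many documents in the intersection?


Boolean AND: find intersection of posting lists
term1 docs: [9, 11, 21, 28]
term2 docs: [2, 12, 22, 23, 25]
Intersection: []
|intersection| = 0

0


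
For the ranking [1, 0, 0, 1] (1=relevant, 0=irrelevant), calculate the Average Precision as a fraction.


Computing P@k for each relevant position:
Position 1: relevant, P@1 = 1/1 = 1
Position 2: not relevant
Position 3: not relevant
Position 4: relevant, P@4 = 2/4 = 1/2
Sum of P@k = 1 + 1/2 = 3/2
AP = 3/2 / 2 = 3/4

3/4


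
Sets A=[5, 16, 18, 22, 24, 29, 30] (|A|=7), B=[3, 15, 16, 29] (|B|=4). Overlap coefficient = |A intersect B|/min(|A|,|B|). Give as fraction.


A intersect B = [16, 29]
|A intersect B| = 2
min(|A|, |B|) = min(7, 4) = 4
Overlap = 2 / 4 = 1/2

1/2


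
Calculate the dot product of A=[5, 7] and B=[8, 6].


Dot product = sum of element-wise products
A[0]*B[0] = 5*8 = 40
A[1]*B[1] = 7*6 = 42
Sum = 40 + 42 = 82

82


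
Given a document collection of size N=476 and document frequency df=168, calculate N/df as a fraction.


IDF ratio = N / df
= 476 / 168
= 17/6

17/6


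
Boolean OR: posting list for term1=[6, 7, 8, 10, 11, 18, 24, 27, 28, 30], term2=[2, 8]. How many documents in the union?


Boolean OR: find union of posting lists
term1 docs: [6, 7, 8, 10, 11, 18, 24, 27, 28, 30]
term2 docs: [2, 8]
Union: [2, 6, 7, 8, 10, 11, 18, 24, 27, 28, 30]
|union| = 11

11


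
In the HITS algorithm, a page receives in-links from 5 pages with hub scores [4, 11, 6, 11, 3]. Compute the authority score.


Authority = sum of hub scores of in-linkers
In-link 1: hub score = 4
In-link 2: hub score = 11
In-link 3: hub score = 6
In-link 4: hub score = 11
In-link 5: hub score = 3
Authority = 4 + 11 + 6 + 11 + 3 = 35

35


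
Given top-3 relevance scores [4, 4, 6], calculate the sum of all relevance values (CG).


Cumulative Gain = sum of relevance scores
Position 1: rel=4, running sum=4
Position 2: rel=4, running sum=8
Position 3: rel=6, running sum=14
CG = 14

14


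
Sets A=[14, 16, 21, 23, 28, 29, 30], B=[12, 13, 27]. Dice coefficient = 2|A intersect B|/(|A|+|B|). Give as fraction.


A intersect B = []
|A intersect B| = 0
|A| = 7, |B| = 3
Dice = 2*0 / (7+3)
= 0 / 10 = 0

0


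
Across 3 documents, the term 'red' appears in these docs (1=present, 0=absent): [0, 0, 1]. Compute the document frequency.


Checking each document for 'red':
Doc 1: absent
Doc 2: absent
Doc 3: present
df = sum of presences = 0 + 0 + 1 = 1

1


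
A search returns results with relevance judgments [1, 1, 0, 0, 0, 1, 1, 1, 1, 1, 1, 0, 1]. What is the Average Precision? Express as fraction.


Computing P@k for each relevant position:
Position 1: relevant, P@1 = 1/1 = 1
Position 2: relevant, P@2 = 2/2 = 1
Position 3: not relevant
Position 4: not relevant
Position 5: not relevant
Position 6: relevant, P@6 = 3/6 = 1/2
Position 7: relevant, P@7 = 4/7 = 4/7
Position 8: relevant, P@8 = 5/8 = 5/8
Position 9: relevant, P@9 = 6/9 = 2/3
Position 10: relevant, P@10 = 7/10 = 7/10
Position 11: relevant, P@11 = 8/11 = 8/11
Position 12: not relevant
Position 13: relevant, P@13 = 9/13 = 9/13
Sum of P@k = 1 + 1 + 1/2 + 4/7 + 5/8 + 2/3 + 7/10 + 8/11 + 9/13 = 778699/120120
AP = 778699/120120 / 9 = 778699/1081080

778699/1081080


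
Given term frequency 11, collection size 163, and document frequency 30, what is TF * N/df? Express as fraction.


TF * (N/df)
= 11 * (163/30)
= 11 * 163/30
= 1793/30

1793/30


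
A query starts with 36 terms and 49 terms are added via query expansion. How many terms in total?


Original terms: 36
Expansion terms: 49
Total = 36 + 49 = 85

85


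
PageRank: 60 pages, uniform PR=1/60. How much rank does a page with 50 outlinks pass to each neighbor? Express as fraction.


Initial PR = 1/60 = 1/60
Outlinks = 50
Contribution per link = PR / outlinks
= 1/60 / 50
= 1/3000

1/3000


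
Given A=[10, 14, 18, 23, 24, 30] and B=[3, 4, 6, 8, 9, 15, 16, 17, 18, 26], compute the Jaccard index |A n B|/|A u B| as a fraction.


A intersect B = [18]
|A intersect B| = 1
A union B = [3, 4, 6, 8, 9, 10, 14, 15, 16, 17, 18, 23, 24, 26, 30]
|A union B| = 15
Jaccard = 1/15 = 1/15

1/15


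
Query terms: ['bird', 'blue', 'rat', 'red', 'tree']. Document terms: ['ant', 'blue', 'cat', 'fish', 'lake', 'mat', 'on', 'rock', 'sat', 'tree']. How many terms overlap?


Query terms: ['bird', 'blue', 'rat', 'red', 'tree']
Document terms: ['ant', 'blue', 'cat', 'fish', 'lake', 'mat', 'on', 'rock', 'sat', 'tree']
Common terms: ['blue', 'tree']
Overlap count = 2

2


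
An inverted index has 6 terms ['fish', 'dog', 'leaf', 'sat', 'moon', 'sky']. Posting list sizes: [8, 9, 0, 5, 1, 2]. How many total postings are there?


Summing posting list sizes:
'fish': 8 postings
'dog': 9 postings
'leaf': 0 postings
'sat': 5 postings
'moon': 1 postings
'sky': 2 postings
Total = 8 + 9 + 0 + 5 + 1 + 2 = 25

25


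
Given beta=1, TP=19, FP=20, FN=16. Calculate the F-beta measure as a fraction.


P = TP/(TP+FP) = 19/39 = 19/39
R = TP/(TP+FN) = 19/35 = 19/35
beta^2 = 1^2 = 1
(1 + beta^2) = 2
Numerator = (1+beta^2)*P*R = 722/1365
Denominator = beta^2*P + R = 19/39 + 19/35 = 1406/1365
F_beta = 19/37

19/37


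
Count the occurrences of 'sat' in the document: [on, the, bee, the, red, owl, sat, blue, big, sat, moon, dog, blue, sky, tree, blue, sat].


Document has 17 words
Scanning for 'sat':
Found at positions: [6, 9, 16]
Count = 3

3


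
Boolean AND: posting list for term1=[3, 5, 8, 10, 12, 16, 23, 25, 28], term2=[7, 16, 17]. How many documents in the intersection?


Boolean AND: find intersection of posting lists
term1 docs: [3, 5, 8, 10, 12, 16, 23, 25, 28]
term2 docs: [7, 16, 17]
Intersection: [16]
|intersection| = 1

1


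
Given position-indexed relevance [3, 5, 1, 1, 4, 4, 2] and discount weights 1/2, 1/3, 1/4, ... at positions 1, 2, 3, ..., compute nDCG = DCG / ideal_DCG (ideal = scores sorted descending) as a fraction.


Position discount weights w_i = 1/(i+1) for i=1..7:
Weights = [1/2, 1/3, 1/4, 1/5, 1/6, 1/7, 1/8]
Actual relevance: [3, 5, 1, 1, 4, 4, 2]
DCG = 3/2 + 5/3 + 1/4 + 1/5 + 4/6 + 4/7 + 2/8 = 536/105
Ideal relevance (sorted desc): [5, 4, 4, 3, 2, 1, 1]
Ideal DCG = 5/2 + 4/3 + 4/4 + 3/5 + 2/6 + 1/7 + 1/8 = 5069/840
nDCG = DCG / ideal_DCG = 536/105 / 5069/840 = 4288/5069

4288/5069


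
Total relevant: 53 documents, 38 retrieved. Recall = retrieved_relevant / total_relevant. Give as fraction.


Recall = retrieved_relevant / total_relevant
= 38 / 53
= 38 / (38 + 15)
= 38/53

38/53


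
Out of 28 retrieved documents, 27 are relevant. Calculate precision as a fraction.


Precision = relevant_retrieved / total_retrieved
= 27 / 28
= 27 / (27 + 1)
= 27/28

27/28


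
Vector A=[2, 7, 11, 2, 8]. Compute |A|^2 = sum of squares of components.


|A|^2 = sum of squared components
A[0]^2 = 2^2 = 4
A[1]^2 = 7^2 = 49
A[2]^2 = 11^2 = 121
A[3]^2 = 2^2 = 4
A[4]^2 = 8^2 = 64
Sum = 4 + 49 + 121 + 4 + 64 = 242

242


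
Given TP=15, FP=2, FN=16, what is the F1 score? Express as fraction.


F1 = 2 * P * R / (P + R)
P = TP/(TP+FP) = 15/17 = 15/17
R = TP/(TP+FN) = 15/31 = 15/31
2 * P * R = 2 * 15/17 * 15/31 = 450/527
P + R = 15/17 + 15/31 = 720/527
F1 = 450/527 / 720/527 = 5/8

5/8


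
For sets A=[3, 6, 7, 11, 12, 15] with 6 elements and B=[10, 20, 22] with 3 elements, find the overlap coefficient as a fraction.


A intersect B = []
|A intersect B| = 0
min(|A|, |B|) = min(6, 3) = 3
Overlap = 0 / 3 = 0

0


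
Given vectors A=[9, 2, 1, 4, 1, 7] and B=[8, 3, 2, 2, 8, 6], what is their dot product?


Dot product = sum of element-wise products
A[0]*B[0] = 9*8 = 72
A[1]*B[1] = 2*3 = 6
A[2]*B[2] = 1*2 = 2
A[3]*B[3] = 4*2 = 8
A[4]*B[4] = 1*8 = 8
A[5]*B[5] = 7*6 = 42
Sum = 72 + 6 + 2 + 8 + 8 + 42 = 138

138


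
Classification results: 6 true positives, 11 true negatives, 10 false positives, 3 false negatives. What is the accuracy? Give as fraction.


Accuracy = (TP + TN) / (TP + TN + FP + FN)
TP + TN = 6 + 11 = 17
Total = 6 + 11 + 10 + 3 = 30
Accuracy = 17 / 30 = 17/30

17/30


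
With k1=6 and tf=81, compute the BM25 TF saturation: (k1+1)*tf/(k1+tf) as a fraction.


BM25 TF component = (k1+1)*tf / (k1+tf)
k1 = 6, tf = 81
Numerator = (6+1)*81 = 567
Denominator = 6 + 81 = 87
= 567/87 = 189/29

189/29


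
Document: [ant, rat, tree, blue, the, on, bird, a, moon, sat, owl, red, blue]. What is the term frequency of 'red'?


Document has 13 words
Scanning for 'red':
Found at positions: [11]
Count = 1

1


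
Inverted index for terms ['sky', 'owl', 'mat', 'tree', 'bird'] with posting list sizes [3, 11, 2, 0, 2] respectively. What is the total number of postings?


Summing posting list sizes:
'sky': 3 postings
'owl': 11 postings
'mat': 2 postings
'tree': 0 postings
'bird': 2 postings
Total = 3 + 11 + 2 + 0 + 2 = 18

18


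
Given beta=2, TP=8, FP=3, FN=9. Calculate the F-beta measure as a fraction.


P = TP/(TP+FP) = 8/11 = 8/11
R = TP/(TP+FN) = 8/17 = 8/17
beta^2 = 2^2 = 4
(1 + beta^2) = 5
Numerator = (1+beta^2)*P*R = 320/187
Denominator = beta^2*P + R = 32/11 + 8/17 = 632/187
F_beta = 40/79

40/79


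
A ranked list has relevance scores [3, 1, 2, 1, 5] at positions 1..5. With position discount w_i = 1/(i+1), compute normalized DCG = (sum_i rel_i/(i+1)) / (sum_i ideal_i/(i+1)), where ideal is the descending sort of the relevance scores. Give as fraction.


Position discount weights w_i = 1/(i+1) for i=1..5:
Weights = [1/2, 1/3, 1/4, 1/5, 1/6]
Actual relevance: [3, 1, 2, 1, 5]
DCG = 3/2 + 1/3 + 2/4 + 1/5 + 5/6 = 101/30
Ideal relevance (sorted desc): [5, 3, 2, 1, 1]
Ideal DCG = 5/2 + 3/3 + 2/4 + 1/5 + 1/6 = 131/30
nDCG = DCG / ideal_DCG = 101/30 / 131/30 = 101/131

101/131


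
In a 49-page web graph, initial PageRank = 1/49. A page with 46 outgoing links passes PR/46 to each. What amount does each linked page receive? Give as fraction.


Initial PR = 1/49 = 1/49
Outlinks = 46
Contribution per link = PR / outlinks
= 1/49 / 46
= 1/2254

1/2254


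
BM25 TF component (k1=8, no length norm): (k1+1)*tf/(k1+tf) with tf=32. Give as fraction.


BM25 TF component = (k1+1)*tf / (k1+tf)
k1 = 8, tf = 32
Numerator = (8+1)*32 = 288
Denominator = 8 + 32 = 40
= 288/40 = 36/5

36/5


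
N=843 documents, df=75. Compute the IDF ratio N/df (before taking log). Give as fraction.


IDF ratio = N / df
= 843 / 75
= 281/25

281/25


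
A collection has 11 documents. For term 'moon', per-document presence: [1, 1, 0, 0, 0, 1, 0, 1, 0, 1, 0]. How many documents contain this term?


Checking each document for 'moon':
Doc 1: present
Doc 2: present
Doc 3: absent
Doc 4: absent
Doc 5: absent
Doc 6: present
Doc 7: absent
Doc 8: present
Doc 9: absent
Doc 10: present
Doc 11: absent
df = sum of presences = 1 + 1 + 0 + 0 + 0 + 1 + 0 + 1 + 0 + 1 + 0 = 5

5


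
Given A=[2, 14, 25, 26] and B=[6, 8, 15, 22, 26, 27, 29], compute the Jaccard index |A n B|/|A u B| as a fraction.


A intersect B = [26]
|A intersect B| = 1
A union B = [2, 6, 8, 14, 15, 22, 25, 26, 27, 29]
|A union B| = 10
Jaccard = 1/10 = 1/10

1/10


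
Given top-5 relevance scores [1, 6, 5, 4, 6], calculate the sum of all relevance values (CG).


Cumulative Gain = sum of relevance scores
Position 1: rel=1, running sum=1
Position 2: rel=6, running sum=7
Position 3: rel=5, running sum=12
Position 4: rel=4, running sum=16
Position 5: rel=6, running sum=22
CG = 22

22


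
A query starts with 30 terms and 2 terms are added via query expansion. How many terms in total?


Original terms: 30
Expansion terms: 2
Total = 30 + 2 = 32

32


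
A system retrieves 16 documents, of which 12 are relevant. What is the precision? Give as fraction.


Precision = relevant_retrieved / total_retrieved
= 12 / 16
= 12 / (12 + 4)
= 3/4

3/4


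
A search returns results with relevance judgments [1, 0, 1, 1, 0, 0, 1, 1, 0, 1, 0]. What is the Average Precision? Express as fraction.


Computing P@k for each relevant position:
Position 1: relevant, P@1 = 1/1 = 1
Position 2: not relevant
Position 3: relevant, P@3 = 2/3 = 2/3
Position 4: relevant, P@4 = 3/4 = 3/4
Position 5: not relevant
Position 6: not relevant
Position 7: relevant, P@7 = 4/7 = 4/7
Position 8: relevant, P@8 = 5/8 = 5/8
Position 9: not relevant
Position 10: relevant, P@10 = 6/10 = 3/5
Position 11: not relevant
Sum of P@k = 1 + 2/3 + 3/4 + 4/7 + 5/8 + 3/5 = 3539/840
AP = 3539/840 / 6 = 3539/5040

3539/5040


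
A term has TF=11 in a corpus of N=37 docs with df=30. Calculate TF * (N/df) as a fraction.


TF * (N/df)
= 11 * (37/30)
= 11 * 37/30
= 407/30

407/30


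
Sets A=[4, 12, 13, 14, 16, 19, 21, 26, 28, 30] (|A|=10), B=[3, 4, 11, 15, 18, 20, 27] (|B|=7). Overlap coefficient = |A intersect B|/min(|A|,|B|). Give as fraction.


A intersect B = [4]
|A intersect B| = 1
min(|A|, |B|) = min(10, 7) = 7
Overlap = 1 / 7 = 1/7

1/7


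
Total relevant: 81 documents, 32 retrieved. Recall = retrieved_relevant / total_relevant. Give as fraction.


Recall = retrieved_relevant / total_relevant
= 32 / 81
= 32 / (32 + 49)
= 32/81

32/81


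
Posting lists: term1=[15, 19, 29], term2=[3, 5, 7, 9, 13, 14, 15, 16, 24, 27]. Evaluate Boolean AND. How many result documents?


Boolean AND: find intersection of posting lists
term1 docs: [15, 19, 29]
term2 docs: [3, 5, 7, 9, 13, 14, 15, 16, 24, 27]
Intersection: [15]
|intersection| = 1

1


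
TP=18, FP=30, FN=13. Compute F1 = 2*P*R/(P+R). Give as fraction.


F1 = 2 * P * R / (P + R)
P = TP/(TP+FP) = 18/48 = 3/8
R = TP/(TP+FN) = 18/31 = 18/31
2 * P * R = 2 * 3/8 * 18/31 = 27/62
P + R = 3/8 + 18/31 = 237/248
F1 = 27/62 / 237/248 = 36/79

36/79


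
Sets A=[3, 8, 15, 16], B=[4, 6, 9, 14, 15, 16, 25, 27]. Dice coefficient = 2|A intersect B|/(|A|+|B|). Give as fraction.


A intersect B = [15, 16]
|A intersect B| = 2
|A| = 4, |B| = 8
Dice = 2*2 / (4+8)
= 4 / 12 = 1/3

1/3


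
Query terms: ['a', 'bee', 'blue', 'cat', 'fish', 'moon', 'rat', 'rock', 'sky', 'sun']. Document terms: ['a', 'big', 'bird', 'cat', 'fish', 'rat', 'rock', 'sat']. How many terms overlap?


Query terms: ['a', 'bee', 'blue', 'cat', 'fish', 'moon', 'rat', 'rock', 'sky', 'sun']
Document terms: ['a', 'big', 'bird', 'cat', 'fish', 'rat', 'rock', 'sat']
Common terms: ['a', 'cat', 'fish', 'rat', 'rock']
Overlap count = 5

5


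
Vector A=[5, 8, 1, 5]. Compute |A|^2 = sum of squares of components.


|A|^2 = sum of squared components
A[0]^2 = 5^2 = 25
A[1]^2 = 8^2 = 64
A[2]^2 = 1^2 = 1
A[3]^2 = 5^2 = 25
Sum = 25 + 64 + 1 + 25 = 115

115


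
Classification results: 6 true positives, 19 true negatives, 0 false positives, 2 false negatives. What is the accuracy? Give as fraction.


Accuracy = (TP + TN) / (TP + TN + FP + FN)
TP + TN = 6 + 19 = 25
Total = 6 + 19 + 0 + 2 = 27
Accuracy = 25 / 27 = 25/27

25/27


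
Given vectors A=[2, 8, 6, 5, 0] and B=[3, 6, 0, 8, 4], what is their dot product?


Dot product = sum of element-wise products
A[0]*B[0] = 2*3 = 6
A[1]*B[1] = 8*6 = 48
A[2]*B[2] = 6*0 = 0
A[3]*B[3] = 5*8 = 40
A[4]*B[4] = 0*4 = 0
Sum = 6 + 48 + 0 + 40 + 0 = 94

94


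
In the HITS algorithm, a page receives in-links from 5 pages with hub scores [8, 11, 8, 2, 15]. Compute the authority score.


Authority = sum of hub scores of in-linkers
In-link 1: hub score = 8
In-link 2: hub score = 11
In-link 3: hub score = 8
In-link 4: hub score = 2
In-link 5: hub score = 15
Authority = 8 + 11 + 8 + 2 + 15 = 44

44


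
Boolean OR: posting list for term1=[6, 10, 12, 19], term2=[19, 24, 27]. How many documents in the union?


Boolean OR: find union of posting lists
term1 docs: [6, 10, 12, 19]
term2 docs: [19, 24, 27]
Union: [6, 10, 12, 19, 24, 27]
|union| = 6

6


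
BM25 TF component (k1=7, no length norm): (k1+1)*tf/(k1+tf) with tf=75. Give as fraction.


BM25 TF component = (k1+1)*tf / (k1+tf)
k1 = 7, tf = 75
Numerator = (7+1)*75 = 600
Denominator = 7 + 75 = 82
= 600/82 = 300/41

300/41


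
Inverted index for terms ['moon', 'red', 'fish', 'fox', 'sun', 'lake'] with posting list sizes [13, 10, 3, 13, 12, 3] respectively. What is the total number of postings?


Summing posting list sizes:
'moon': 13 postings
'red': 10 postings
'fish': 3 postings
'fox': 13 postings
'sun': 12 postings
'lake': 3 postings
Total = 13 + 10 + 3 + 13 + 12 + 3 = 54

54


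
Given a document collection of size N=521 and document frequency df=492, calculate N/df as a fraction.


IDF ratio = N / df
= 521 / 492
= 521/492

521/492


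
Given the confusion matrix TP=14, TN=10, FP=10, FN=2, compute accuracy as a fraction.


Accuracy = (TP + TN) / (TP + TN + FP + FN)
TP + TN = 14 + 10 = 24
Total = 14 + 10 + 10 + 2 = 36
Accuracy = 24 / 36 = 2/3

2/3


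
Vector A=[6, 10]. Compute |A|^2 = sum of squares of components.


|A|^2 = sum of squared components
A[0]^2 = 6^2 = 36
A[1]^2 = 10^2 = 100
Sum = 36 + 100 = 136

136


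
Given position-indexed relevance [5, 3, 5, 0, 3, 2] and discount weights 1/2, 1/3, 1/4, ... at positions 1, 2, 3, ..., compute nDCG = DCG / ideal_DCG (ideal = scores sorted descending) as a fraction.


Position discount weights w_i = 1/(i+1) for i=1..6:
Weights = [1/2, 1/3, 1/4, 1/5, 1/6, 1/7]
Actual relevance: [5, 3, 5, 0, 3, 2]
DCG = 5/2 + 3/3 + 5/4 + 0/5 + 3/6 + 2/7 = 155/28
Ideal relevance (sorted desc): [5, 5, 3, 3, 2, 0]
Ideal DCG = 5/2 + 5/3 + 3/4 + 3/5 + 2/6 + 0/7 = 117/20
nDCG = DCG / ideal_DCG = 155/28 / 117/20 = 775/819

775/819


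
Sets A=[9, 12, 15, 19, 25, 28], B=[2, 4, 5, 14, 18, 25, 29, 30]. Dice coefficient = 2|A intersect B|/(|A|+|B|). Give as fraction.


A intersect B = [25]
|A intersect B| = 1
|A| = 6, |B| = 8
Dice = 2*1 / (6+8)
= 2 / 14 = 1/7

1/7


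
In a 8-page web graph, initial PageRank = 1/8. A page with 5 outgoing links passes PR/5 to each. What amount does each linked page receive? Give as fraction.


Initial PR = 1/8 = 1/8
Outlinks = 5
Contribution per link = PR / outlinks
= 1/8 / 5
= 1/40

1/40


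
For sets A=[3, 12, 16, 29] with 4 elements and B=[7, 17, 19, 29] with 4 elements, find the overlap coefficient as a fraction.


A intersect B = [29]
|A intersect B| = 1
min(|A|, |B|) = min(4, 4) = 4
Overlap = 1 / 4 = 1/4

1/4


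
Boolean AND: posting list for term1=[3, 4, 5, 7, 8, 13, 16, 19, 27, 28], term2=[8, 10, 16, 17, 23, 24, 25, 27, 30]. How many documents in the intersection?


Boolean AND: find intersection of posting lists
term1 docs: [3, 4, 5, 7, 8, 13, 16, 19, 27, 28]
term2 docs: [8, 10, 16, 17, 23, 24, 25, 27, 30]
Intersection: [8, 16, 27]
|intersection| = 3

3


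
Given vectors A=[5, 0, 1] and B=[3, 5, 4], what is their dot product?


Dot product = sum of element-wise products
A[0]*B[0] = 5*3 = 15
A[1]*B[1] = 0*5 = 0
A[2]*B[2] = 1*4 = 4
Sum = 15 + 0 + 4 = 19

19


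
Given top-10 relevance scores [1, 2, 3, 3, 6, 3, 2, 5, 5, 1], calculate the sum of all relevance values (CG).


Cumulative Gain = sum of relevance scores
Position 1: rel=1, running sum=1
Position 2: rel=2, running sum=3
Position 3: rel=3, running sum=6
Position 4: rel=3, running sum=9
Position 5: rel=6, running sum=15
Position 6: rel=3, running sum=18
Position 7: rel=2, running sum=20
Position 8: rel=5, running sum=25
Position 9: rel=5, running sum=30
Position 10: rel=1, running sum=31
CG = 31

31


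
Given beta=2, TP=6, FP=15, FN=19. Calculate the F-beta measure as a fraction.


P = TP/(TP+FP) = 6/21 = 2/7
R = TP/(TP+FN) = 6/25 = 6/25
beta^2 = 2^2 = 4
(1 + beta^2) = 5
Numerator = (1+beta^2)*P*R = 12/35
Denominator = beta^2*P + R = 8/7 + 6/25 = 242/175
F_beta = 30/121

30/121


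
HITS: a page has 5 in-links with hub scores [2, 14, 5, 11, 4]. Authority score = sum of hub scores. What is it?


Authority = sum of hub scores of in-linkers
In-link 1: hub score = 2
In-link 2: hub score = 14
In-link 3: hub score = 5
In-link 4: hub score = 11
In-link 5: hub score = 4
Authority = 2 + 14 + 5 + 11 + 4 = 36

36


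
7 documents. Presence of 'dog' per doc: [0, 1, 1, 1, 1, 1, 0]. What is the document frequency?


Checking each document for 'dog':
Doc 1: absent
Doc 2: present
Doc 3: present
Doc 4: present
Doc 5: present
Doc 6: present
Doc 7: absent
df = sum of presences = 0 + 1 + 1 + 1 + 1 + 1 + 0 = 5

5


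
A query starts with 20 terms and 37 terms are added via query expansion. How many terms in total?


Original terms: 20
Expansion terms: 37
Total = 20 + 37 = 57

57


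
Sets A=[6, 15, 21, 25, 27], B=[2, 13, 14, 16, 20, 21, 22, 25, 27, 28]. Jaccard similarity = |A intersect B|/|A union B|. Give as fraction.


A intersect B = [21, 25, 27]
|A intersect B| = 3
A union B = [2, 6, 13, 14, 15, 16, 20, 21, 22, 25, 27, 28]
|A union B| = 12
Jaccard = 3/12 = 1/4

1/4


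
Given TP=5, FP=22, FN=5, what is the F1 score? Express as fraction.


F1 = 2 * P * R / (P + R)
P = TP/(TP+FP) = 5/27 = 5/27
R = TP/(TP+FN) = 5/10 = 1/2
2 * P * R = 2 * 5/27 * 1/2 = 5/27
P + R = 5/27 + 1/2 = 37/54
F1 = 5/27 / 37/54 = 10/37

10/37


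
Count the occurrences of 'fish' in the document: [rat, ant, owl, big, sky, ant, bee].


Document has 7 words
Scanning for 'fish':
Term not found in document
Count = 0

0


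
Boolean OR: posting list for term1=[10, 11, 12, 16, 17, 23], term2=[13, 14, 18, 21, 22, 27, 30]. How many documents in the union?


Boolean OR: find union of posting lists
term1 docs: [10, 11, 12, 16, 17, 23]
term2 docs: [13, 14, 18, 21, 22, 27, 30]
Union: [10, 11, 12, 13, 14, 16, 17, 18, 21, 22, 23, 27, 30]
|union| = 13

13


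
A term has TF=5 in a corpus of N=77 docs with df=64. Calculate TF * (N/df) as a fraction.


TF * (N/df)
= 5 * (77/64)
= 5 * 77/64
= 385/64

385/64


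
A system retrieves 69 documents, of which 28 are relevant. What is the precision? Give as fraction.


Precision = relevant_retrieved / total_retrieved
= 28 / 69
= 28 / (28 + 41)
= 28/69

28/69


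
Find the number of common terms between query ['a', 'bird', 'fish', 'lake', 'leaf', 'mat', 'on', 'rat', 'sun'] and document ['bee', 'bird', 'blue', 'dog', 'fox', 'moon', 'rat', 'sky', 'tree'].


Query terms: ['a', 'bird', 'fish', 'lake', 'leaf', 'mat', 'on', 'rat', 'sun']
Document terms: ['bee', 'bird', 'blue', 'dog', 'fox', 'moon', 'rat', 'sky', 'tree']
Common terms: ['bird', 'rat']
Overlap count = 2

2


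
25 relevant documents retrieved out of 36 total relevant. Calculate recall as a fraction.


Recall = retrieved_relevant / total_relevant
= 25 / 36
= 25 / (25 + 11)
= 25/36

25/36


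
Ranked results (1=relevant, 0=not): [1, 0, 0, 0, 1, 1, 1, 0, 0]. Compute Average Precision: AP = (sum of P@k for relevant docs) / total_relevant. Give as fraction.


Computing P@k for each relevant position:
Position 1: relevant, P@1 = 1/1 = 1
Position 2: not relevant
Position 3: not relevant
Position 4: not relevant
Position 5: relevant, P@5 = 2/5 = 2/5
Position 6: relevant, P@6 = 3/6 = 1/2
Position 7: relevant, P@7 = 4/7 = 4/7
Position 8: not relevant
Position 9: not relevant
Sum of P@k = 1 + 2/5 + 1/2 + 4/7 = 173/70
AP = 173/70 / 4 = 173/280

173/280


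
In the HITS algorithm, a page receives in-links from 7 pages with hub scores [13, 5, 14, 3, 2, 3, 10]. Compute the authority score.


Authority = sum of hub scores of in-linkers
In-link 1: hub score = 13
In-link 2: hub score = 5
In-link 3: hub score = 14
In-link 4: hub score = 3
In-link 5: hub score = 2
In-link 6: hub score = 3
In-link 7: hub score = 10
Authority = 13 + 5 + 14 + 3 + 2 + 3 + 10 = 50

50


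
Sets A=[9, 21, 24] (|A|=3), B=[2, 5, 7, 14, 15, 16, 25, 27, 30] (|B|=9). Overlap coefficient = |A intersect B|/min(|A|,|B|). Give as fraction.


A intersect B = []
|A intersect B| = 0
min(|A|, |B|) = min(3, 9) = 3
Overlap = 0 / 3 = 0

0


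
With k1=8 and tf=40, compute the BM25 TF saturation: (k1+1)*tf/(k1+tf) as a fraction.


BM25 TF component = (k1+1)*tf / (k1+tf)
k1 = 8, tf = 40
Numerator = (8+1)*40 = 360
Denominator = 8 + 40 = 48
= 360/48 = 15/2

15/2


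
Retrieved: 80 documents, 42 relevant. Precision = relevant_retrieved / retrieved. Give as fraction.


Precision = relevant_retrieved / total_retrieved
= 42 / 80
= 42 / (42 + 38)
= 21/40

21/40


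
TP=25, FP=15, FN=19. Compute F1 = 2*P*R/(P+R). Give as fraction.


F1 = 2 * P * R / (P + R)
P = TP/(TP+FP) = 25/40 = 5/8
R = TP/(TP+FN) = 25/44 = 25/44
2 * P * R = 2 * 5/8 * 25/44 = 125/176
P + R = 5/8 + 25/44 = 105/88
F1 = 125/176 / 105/88 = 25/42

25/42


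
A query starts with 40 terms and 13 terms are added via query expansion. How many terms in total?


Original terms: 40
Expansion terms: 13
Total = 40 + 13 = 53

53


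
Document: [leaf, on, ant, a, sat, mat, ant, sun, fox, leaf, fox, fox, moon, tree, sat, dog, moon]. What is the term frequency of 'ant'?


Document has 17 words
Scanning for 'ant':
Found at positions: [2, 6]
Count = 2

2


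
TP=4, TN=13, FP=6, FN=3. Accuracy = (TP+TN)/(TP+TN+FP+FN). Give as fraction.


Accuracy = (TP + TN) / (TP + TN + FP + FN)
TP + TN = 4 + 13 = 17
Total = 4 + 13 + 6 + 3 = 26
Accuracy = 17 / 26 = 17/26

17/26


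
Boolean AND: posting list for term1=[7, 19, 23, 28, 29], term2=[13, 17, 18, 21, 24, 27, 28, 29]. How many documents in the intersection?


Boolean AND: find intersection of posting lists
term1 docs: [7, 19, 23, 28, 29]
term2 docs: [13, 17, 18, 21, 24, 27, 28, 29]
Intersection: [28, 29]
|intersection| = 2

2


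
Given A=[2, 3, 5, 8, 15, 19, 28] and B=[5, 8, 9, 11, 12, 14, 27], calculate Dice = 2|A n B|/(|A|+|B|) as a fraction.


A intersect B = [5, 8]
|A intersect B| = 2
|A| = 7, |B| = 7
Dice = 2*2 / (7+7)
= 4 / 14 = 2/7

2/7


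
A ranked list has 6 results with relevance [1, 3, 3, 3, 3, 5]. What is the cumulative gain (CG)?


Cumulative Gain = sum of relevance scores
Position 1: rel=1, running sum=1
Position 2: rel=3, running sum=4
Position 3: rel=3, running sum=7
Position 4: rel=3, running sum=10
Position 5: rel=3, running sum=13
Position 6: rel=5, running sum=18
CG = 18

18


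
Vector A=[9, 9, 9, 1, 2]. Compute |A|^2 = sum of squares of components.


|A|^2 = sum of squared components
A[0]^2 = 9^2 = 81
A[1]^2 = 9^2 = 81
A[2]^2 = 9^2 = 81
A[3]^2 = 1^2 = 1
A[4]^2 = 2^2 = 4
Sum = 81 + 81 + 81 + 1 + 4 = 248

248


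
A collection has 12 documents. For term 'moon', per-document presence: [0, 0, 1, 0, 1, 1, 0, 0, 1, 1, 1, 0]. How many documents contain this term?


Checking each document for 'moon':
Doc 1: absent
Doc 2: absent
Doc 3: present
Doc 4: absent
Doc 5: present
Doc 6: present
Doc 7: absent
Doc 8: absent
Doc 9: present
Doc 10: present
Doc 11: present
Doc 12: absent
df = sum of presences = 0 + 0 + 1 + 0 + 1 + 1 + 0 + 0 + 1 + 1 + 1 + 0 = 6

6


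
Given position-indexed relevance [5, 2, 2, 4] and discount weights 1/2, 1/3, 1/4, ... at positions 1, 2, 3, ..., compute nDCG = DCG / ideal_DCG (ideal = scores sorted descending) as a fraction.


Position discount weights w_i = 1/(i+1) for i=1..4:
Weights = [1/2, 1/3, 1/4, 1/5]
Actual relevance: [5, 2, 2, 4]
DCG = 5/2 + 2/3 + 2/4 + 4/5 = 67/15
Ideal relevance (sorted desc): [5, 4, 2, 2]
Ideal DCG = 5/2 + 4/3 + 2/4 + 2/5 = 71/15
nDCG = DCG / ideal_DCG = 67/15 / 71/15 = 67/71

67/71


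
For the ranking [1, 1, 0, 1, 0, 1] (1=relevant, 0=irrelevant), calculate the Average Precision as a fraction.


Computing P@k for each relevant position:
Position 1: relevant, P@1 = 1/1 = 1
Position 2: relevant, P@2 = 2/2 = 1
Position 3: not relevant
Position 4: relevant, P@4 = 3/4 = 3/4
Position 5: not relevant
Position 6: relevant, P@6 = 4/6 = 2/3
Sum of P@k = 1 + 1 + 3/4 + 2/3 = 41/12
AP = 41/12 / 4 = 41/48

41/48


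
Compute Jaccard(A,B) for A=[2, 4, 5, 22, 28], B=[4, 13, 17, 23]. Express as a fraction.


A intersect B = [4]
|A intersect B| = 1
A union B = [2, 4, 5, 13, 17, 22, 23, 28]
|A union B| = 8
Jaccard = 1/8 = 1/8

1/8


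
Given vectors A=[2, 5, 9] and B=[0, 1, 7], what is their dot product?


Dot product = sum of element-wise products
A[0]*B[0] = 2*0 = 0
A[1]*B[1] = 5*1 = 5
A[2]*B[2] = 9*7 = 63
Sum = 0 + 5 + 63 = 68

68


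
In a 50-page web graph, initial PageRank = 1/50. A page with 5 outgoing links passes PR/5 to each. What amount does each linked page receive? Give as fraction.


Initial PR = 1/50 = 1/50
Outlinks = 5
Contribution per link = PR / outlinks
= 1/50 / 5
= 1/250

1/250


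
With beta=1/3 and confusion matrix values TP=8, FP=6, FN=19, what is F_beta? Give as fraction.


P = TP/(TP+FP) = 8/14 = 4/7
R = TP/(TP+FN) = 8/27 = 8/27
beta^2 = 1/3^2 = 1/9
(1 + beta^2) = 10/9
Numerator = (1+beta^2)*P*R = 320/1701
Denominator = beta^2*P + R = 4/63 + 8/27 = 68/189
F_beta = 80/153

80/153


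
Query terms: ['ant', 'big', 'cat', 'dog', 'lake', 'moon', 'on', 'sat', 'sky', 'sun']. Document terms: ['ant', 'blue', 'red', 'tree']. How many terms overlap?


Query terms: ['ant', 'big', 'cat', 'dog', 'lake', 'moon', 'on', 'sat', 'sky', 'sun']
Document terms: ['ant', 'blue', 'red', 'tree']
Common terms: ['ant']
Overlap count = 1

1


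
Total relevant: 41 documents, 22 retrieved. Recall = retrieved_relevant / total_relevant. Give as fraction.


Recall = retrieved_relevant / total_relevant
= 22 / 41
= 22 / (22 + 19)
= 22/41

22/41


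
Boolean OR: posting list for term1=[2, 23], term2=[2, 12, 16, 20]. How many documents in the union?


Boolean OR: find union of posting lists
term1 docs: [2, 23]
term2 docs: [2, 12, 16, 20]
Union: [2, 12, 16, 20, 23]
|union| = 5

5


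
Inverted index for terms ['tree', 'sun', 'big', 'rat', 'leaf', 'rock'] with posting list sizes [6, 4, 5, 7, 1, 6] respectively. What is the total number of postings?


Summing posting list sizes:
'tree': 6 postings
'sun': 4 postings
'big': 5 postings
'rat': 7 postings
'leaf': 1 postings
'rock': 6 postings
Total = 6 + 4 + 5 + 7 + 1 + 6 = 29

29


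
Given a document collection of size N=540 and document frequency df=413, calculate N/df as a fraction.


IDF ratio = N / df
= 540 / 413
= 540/413

540/413


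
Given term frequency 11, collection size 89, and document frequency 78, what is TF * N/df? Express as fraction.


TF * (N/df)
= 11 * (89/78)
= 11 * 89/78
= 979/78

979/78


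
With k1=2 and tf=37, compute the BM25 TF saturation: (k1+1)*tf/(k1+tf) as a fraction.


BM25 TF component = (k1+1)*tf / (k1+tf)
k1 = 2, tf = 37
Numerator = (2+1)*37 = 111
Denominator = 2 + 37 = 39
= 111/39 = 37/13

37/13


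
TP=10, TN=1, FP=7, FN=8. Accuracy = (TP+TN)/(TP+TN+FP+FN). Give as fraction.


Accuracy = (TP + TN) / (TP + TN + FP + FN)
TP + TN = 10 + 1 = 11
Total = 10 + 1 + 7 + 8 = 26
Accuracy = 11 / 26 = 11/26

11/26


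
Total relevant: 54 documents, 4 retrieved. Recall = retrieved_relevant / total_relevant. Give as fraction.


Recall = retrieved_relevant / total_relevant
= 4 / 54
= 4 / (4 + 50)
= 2/27

2/27


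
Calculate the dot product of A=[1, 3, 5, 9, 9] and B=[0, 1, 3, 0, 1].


Dot product = sum of element-wise products
A[0]*B[0] = 1*0 = 0
A[1]*B[1] = 3*1 = 3
A[2]*B[2] = 5*3 = 15
A[3]*B[3] = 9*0 = 0
A[4]*B[4] = 9*1 = 9
Sum = 0 + 3 + 15 + 0 + 9 = 27

27


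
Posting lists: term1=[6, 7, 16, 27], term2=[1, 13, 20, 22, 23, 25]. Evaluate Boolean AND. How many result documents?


Boolean AND: find intersection of posting lists
term1 docs: [6, 7, 16, 27]
term2 docs: [1, 13, 20, 22, 23, 25]
Intersection: []
|intersection| = 0

0


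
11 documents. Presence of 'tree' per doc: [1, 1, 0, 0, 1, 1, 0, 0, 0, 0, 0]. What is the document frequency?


Checking each document for 'tree':
Doc 1: present
Doc 2: present
Doc 3: absent
Doc 4: absent
Doc 5: present
Doc 6: present
Doc 7: absent
Doc 8: absent
Doc 9: absent
Doc 10: absent
Doc 11: absent
df = sum of presences = 1 + 1 + 0 + 0 + 1 + 1 + 0 + 0 + 0 + 0 + 0 = 4

4


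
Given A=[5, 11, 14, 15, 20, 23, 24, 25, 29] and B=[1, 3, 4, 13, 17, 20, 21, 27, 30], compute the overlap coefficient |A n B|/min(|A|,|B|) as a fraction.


A intersect B = [20]
|A intersect B| = 1
min(|A|, |B|) = min(9, 9) = 9
Overlap = 1 / 9 = 1/9

1/9


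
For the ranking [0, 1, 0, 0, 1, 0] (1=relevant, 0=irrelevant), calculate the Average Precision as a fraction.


Computing P@k for each relevant position:
Position 1: not relevant
Position 2: relevant, P@2 = 1/2 = 1/2
Position 3: not relevant
Position 4: not relevant
Position 5: relevant, P@5 = 2/5 = 2/5
Position 6: not relevant
Sum of P@k = 1/2 + 2/5 = 9/10
AP = 9/10 / 2 = 9/20

9/20


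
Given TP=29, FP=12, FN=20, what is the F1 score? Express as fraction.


F1 = 2 * P * R / (P + R)
P = TP/(TP+FP) = 29/41 = 29/41
R = TP/(TP+FN) = 29/49 = 29/49
2 * P * R = 2 * 29/41 * 29/49 = 1682/2009
P + R = 29/41 + 29/49 = 2610/2009
F1 = 1682/2009 / 2610/2009 = 29/45

29/45


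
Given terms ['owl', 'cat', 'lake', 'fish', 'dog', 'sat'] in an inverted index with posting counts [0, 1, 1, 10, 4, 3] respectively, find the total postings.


Summing posting list sizes:
'owl': 0 postings
'cat': 1 postings
'lake': 1 postings
'fish': 10 postings
'dog': 4 postings
'sat': 3 postings
Total = 0 + 1 + 1 + 10 + 4 + 3 = 19

19


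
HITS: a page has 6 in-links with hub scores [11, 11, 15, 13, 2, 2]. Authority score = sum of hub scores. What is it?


Authority = sum of hub scores of in-linkers
In-link 1: hub score = 11
In-link 2: hub score = 11
In-link 3: hub score = 15
In-link 4: hub score = 13
In-link 5: hub score = 2
In-link 6: hub score = 2
Authority = 11 + 11 + 15 + 13 + 2 + 2 = 54

54


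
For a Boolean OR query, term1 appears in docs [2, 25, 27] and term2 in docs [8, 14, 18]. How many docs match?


Boolean OR: find union of posting lists
term1 docs: [2, 25, 27]
term2 docs: [8, 14, 18]
Union: [2, 8, 14, 18, 25, 27]
|union| = 6

6


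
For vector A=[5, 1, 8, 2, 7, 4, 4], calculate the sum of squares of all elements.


|A|^2 = sum of squared components
A[0]^2 = 5^2 = 25
A[1]^2 = 1^2 = 1
A[2]^2 = 8^2 = 64
A[3]^2 = 2^2 = 4
A[4]^2 = 7^2 = 49
A[5]^2 = 4^2 = 16
A[6]^2 = 4^2 = 16
Sum = 25 + 1 + 64 + 4 + 49 + 16 + 16 = 175

175


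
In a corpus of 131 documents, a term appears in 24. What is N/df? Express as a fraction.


IDF ratio = N / df
= 131 / 24
= 131/24

131/24


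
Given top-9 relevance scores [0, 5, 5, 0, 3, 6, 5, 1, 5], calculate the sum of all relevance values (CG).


Cumulative Gain = sum of relevance scores
Position 1: rel=0, running sum=0
Position 2: rel=5, running sum=5
Position 3: rel=5, running sum=10
Position 4: rel=0, running sum=10
Position 5: rel=3, running sum=13
Position 6: rel=6, running sum=19
Position 7: rel=5, running sum=24
Position 8: rel=1, running sum=25
Position 9: rel=5, running sum=30
CG = 30

30


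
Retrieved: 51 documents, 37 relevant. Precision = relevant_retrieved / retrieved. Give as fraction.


Precision = relevant_retrieved / total_retrieved
= 37 / 51
= 37 / (37 + 14)
= 37/51

37/51


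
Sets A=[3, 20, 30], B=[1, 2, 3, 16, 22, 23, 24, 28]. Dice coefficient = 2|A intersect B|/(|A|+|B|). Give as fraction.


A intersect B = [3]
|A intersect B| = 1
|A| = 3, |B| = 8
Dice = 2*1 / (3+8)
= 2 / 11 = 2/11

2/11


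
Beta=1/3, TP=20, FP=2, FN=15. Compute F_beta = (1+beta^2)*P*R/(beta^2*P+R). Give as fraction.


P = TP/(TP+FP) = 20/22 = 10/11
R = TP/(TP+FN) = 20/35 = 4/7
beta^2 = 1/3^2 = 1/9
(1 + beta^2) = 10/9
Numerator = (1+beta^2)*P*R = 400/693
Denominator = beta^2*P + R = 10/99 + 4/7 = 466/693
F_beta = 200/233

200/233


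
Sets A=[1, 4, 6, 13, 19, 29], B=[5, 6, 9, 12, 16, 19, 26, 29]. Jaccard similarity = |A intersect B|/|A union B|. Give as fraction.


A intersect B = [6, 19, 29]
|A intersect B| = 3
A union B = [1, 4, 5, 6, 9, 12, 13, 16, 19, 26, 29]
|A union B| = 11
Jaccard = 3/11 = 3/11

3/11


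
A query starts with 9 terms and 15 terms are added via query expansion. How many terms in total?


Original terms: 9
Expansion terms: 15
Total = 9 + 15 = 24

24


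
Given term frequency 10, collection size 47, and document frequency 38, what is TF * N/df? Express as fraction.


TF * (N/df)
= 10 * (47/38)
= 10 * 47/38
= 235/19

235/19


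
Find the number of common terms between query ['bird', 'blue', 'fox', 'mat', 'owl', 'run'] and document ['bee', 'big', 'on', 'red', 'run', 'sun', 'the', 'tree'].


Query terms: ['bird', 'blue', 'fox', 'mat', 'owl', 'run']
Document terms: ['bee', 'big', 'on', 'red', 'run', 'sun', 'the', 'tree']
Common terms: ['run']
Overlap count = 1

1


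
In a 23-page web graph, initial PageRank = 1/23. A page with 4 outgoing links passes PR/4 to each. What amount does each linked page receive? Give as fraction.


Initial PR = 1/23 = 1/23
Outlinks = 4
Contribution per link = PR / outlinks
= 1/23 / 4
= 1/92

1/92


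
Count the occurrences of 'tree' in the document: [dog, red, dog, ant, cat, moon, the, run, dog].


Document has 9 words
Scanning for 'tree':
Term not found in document
Count = 0

0


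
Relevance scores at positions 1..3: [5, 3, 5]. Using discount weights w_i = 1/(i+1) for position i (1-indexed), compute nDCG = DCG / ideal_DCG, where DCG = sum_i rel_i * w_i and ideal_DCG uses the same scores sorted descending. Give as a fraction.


Position discount weights w_i = 1/(i+1) for i=1..3:
Weights = [1/2, 1/3, 1/4]
Actual relevance: [5, 3, 5]
DCG = 5/2 + 3/3 + 5/4 = 19/4
Ideal relevance (sorted desc): [5, 5, 3]
Ideal DCG = 5/2 + 5/3 + 3/4 = 59/12
nDCG = DCG / ideal_DCG = 19/4 / 59/12 = 57/59

57/59
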